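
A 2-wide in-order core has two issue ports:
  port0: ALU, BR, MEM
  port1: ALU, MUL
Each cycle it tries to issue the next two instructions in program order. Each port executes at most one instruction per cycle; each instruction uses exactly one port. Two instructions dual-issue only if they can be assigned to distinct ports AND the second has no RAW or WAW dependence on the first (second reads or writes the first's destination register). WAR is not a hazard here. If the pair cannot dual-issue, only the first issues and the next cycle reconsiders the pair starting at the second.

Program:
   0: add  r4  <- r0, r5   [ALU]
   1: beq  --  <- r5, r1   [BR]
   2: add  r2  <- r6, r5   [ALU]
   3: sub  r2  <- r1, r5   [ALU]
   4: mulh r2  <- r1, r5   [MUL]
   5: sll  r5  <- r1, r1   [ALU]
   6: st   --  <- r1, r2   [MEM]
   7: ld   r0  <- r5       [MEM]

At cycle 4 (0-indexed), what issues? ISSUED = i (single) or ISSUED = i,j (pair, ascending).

ISSUED = 6

t=0 i0/i1:add.ALU+beq.BR ; dual
t=1 i2:add.ALU ; WAW r2
t=2 i3:sub.ALU ; WAW r2
t=3 i4/i5:mulh.MUL+sll.ALU ; dual
t=4 i6:st.MEM ; no-port MEM/MEM
t=5 i7:ld.MEM ; tail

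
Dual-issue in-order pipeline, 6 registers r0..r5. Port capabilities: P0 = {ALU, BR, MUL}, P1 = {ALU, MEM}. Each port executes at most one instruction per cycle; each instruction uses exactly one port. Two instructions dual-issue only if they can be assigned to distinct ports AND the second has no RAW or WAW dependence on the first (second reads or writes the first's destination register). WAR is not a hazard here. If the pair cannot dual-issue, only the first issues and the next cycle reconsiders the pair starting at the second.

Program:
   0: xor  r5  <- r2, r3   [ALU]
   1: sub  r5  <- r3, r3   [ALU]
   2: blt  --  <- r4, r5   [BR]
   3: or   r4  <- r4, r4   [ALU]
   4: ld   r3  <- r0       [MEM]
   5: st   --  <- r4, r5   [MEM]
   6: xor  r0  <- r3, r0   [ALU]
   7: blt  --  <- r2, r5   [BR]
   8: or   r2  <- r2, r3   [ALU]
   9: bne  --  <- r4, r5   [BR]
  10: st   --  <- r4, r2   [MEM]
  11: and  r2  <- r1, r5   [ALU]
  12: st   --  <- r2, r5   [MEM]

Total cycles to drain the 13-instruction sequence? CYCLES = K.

0. xor.ALU @i0  | WAW r5
1. sub.ALU @i1  | RAW r5
2. blt.BR;or.ALU @i2&i3  | dual
3. ld.MEM @i4  | no-port MEM/MEM
4. st.MEM;xor.ALU @i5&i6  | dual
5. blt.BR;or.ALU @i7&i8  | dual
6. bne.BR;st.MEM @i9&i10  | dual
7. and.ALU @i11  | RAW r2
8. st.MEM @i12  | tail

CYCLES = 9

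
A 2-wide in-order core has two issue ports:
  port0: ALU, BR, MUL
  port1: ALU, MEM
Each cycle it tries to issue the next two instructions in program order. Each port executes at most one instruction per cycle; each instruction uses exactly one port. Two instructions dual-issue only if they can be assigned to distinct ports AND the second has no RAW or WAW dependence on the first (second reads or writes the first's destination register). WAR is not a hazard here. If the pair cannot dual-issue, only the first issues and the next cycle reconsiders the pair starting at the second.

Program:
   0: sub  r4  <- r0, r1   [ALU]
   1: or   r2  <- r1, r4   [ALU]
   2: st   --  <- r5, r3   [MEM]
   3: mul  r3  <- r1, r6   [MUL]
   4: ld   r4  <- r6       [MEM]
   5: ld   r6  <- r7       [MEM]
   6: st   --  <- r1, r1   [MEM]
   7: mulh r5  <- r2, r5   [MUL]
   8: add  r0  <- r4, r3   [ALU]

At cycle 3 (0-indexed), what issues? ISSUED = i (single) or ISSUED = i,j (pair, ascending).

ISSUED = 5

0. sub.ALU @i0  | RAW r4
1. or.ALU;st.MEM @i1+i2  | 2-wide
2. mul.MUL;ld.MEM @i3+i4  | 2-wide
3. ld.MEM @i5  | no-port MEM/MEM
4. st.MEM;mulh.MUL @i6+i7  | 2-wide
5. add.ALU @i8  | tail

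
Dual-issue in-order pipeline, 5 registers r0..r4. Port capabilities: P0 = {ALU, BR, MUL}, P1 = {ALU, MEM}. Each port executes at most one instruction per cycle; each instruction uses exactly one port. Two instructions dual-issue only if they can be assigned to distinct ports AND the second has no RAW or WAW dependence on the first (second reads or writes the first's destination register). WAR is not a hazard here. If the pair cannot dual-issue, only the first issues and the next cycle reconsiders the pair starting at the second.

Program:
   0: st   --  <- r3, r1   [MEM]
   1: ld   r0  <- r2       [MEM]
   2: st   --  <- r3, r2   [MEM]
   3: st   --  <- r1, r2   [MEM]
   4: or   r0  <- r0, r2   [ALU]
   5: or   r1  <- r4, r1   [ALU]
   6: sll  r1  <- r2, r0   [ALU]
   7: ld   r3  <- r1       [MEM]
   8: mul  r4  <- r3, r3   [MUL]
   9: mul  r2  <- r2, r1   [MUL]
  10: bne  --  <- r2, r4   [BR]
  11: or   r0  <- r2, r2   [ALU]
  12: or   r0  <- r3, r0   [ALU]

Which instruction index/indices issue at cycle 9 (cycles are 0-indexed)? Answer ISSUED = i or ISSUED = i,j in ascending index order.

  cy0 -> i0 (st.MEM) no-port MEM/MEM
  cy1 -> i1 (ld.MEM) no-port MEM/MEM
  cy2 -> i2 (st.MEM) no-port MEM/MEM
  cy3 -> i3&i4 (st.MEM+or.ALU) pair
  cy4 -> i5 (or.ALU) WAW r1
  cy5 -> i6 (sll.ALU) RAW r1
  cy6 -> i7 (ld.MEM) RAW r3
  cy7 -> i8 (mul.MUL) no-port MUL/MUL
  cy8 -> i9 (mul.MUL) no-port MUL/BR
  cy9 -> i10&i11 (bne.BR+or.ALU) pair
  cy10 -> i12 (or.ALU) tail

ISSUED = 10,11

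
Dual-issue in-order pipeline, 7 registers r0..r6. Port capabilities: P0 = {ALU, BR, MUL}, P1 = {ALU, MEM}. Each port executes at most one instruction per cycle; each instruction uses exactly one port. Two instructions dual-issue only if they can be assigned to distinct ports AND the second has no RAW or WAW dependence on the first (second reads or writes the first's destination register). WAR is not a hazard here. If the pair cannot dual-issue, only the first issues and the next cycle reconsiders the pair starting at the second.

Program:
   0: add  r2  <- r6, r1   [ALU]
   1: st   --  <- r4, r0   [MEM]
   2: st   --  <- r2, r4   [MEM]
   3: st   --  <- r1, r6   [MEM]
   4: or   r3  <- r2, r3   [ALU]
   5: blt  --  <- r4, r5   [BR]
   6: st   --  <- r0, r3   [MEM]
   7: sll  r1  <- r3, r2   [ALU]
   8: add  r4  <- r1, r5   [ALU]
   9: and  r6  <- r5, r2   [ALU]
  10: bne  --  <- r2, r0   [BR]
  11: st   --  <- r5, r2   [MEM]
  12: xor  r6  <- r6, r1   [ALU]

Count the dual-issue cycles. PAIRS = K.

PAIRS = 5

[0] i0+i1  add st  -- pair
[1] i2  st  -- no-port MEM/MEM
[2] i3+i4  st or  -- pair
[3] i5+i6  blt st  -- pair
[4] i7  sll  -- RAW r1
[5] i8+i9  add and  -- pair
[6] i10+i11  bne st  -- pair
[7] i12  xor  -- tail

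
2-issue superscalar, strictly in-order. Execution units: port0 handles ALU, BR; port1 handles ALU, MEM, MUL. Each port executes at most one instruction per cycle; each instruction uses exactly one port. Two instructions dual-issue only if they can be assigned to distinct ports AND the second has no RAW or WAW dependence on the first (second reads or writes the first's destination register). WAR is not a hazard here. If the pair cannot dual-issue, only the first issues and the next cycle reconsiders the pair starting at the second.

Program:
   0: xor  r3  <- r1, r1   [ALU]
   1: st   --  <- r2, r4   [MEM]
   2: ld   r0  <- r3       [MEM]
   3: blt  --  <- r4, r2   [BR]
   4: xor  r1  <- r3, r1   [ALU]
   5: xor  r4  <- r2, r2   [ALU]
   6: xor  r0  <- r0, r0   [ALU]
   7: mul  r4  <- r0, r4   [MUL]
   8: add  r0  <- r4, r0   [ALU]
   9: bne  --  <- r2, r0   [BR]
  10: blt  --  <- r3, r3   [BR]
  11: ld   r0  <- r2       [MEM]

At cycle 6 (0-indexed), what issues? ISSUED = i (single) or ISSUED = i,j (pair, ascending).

0. xor;st @i0&i1  | pair
1. ld;blt @i2&i3  | pair
2. xor;xor @i4&i5  | pair
3. xor @i6  | RAW r0
4. mul @i7  | RAW r4
5. add @i8  | RAW r0
6. bne @i9  | no-port BR/BR
7. blt;ld @i10&i11  | pair

ISSUED = 9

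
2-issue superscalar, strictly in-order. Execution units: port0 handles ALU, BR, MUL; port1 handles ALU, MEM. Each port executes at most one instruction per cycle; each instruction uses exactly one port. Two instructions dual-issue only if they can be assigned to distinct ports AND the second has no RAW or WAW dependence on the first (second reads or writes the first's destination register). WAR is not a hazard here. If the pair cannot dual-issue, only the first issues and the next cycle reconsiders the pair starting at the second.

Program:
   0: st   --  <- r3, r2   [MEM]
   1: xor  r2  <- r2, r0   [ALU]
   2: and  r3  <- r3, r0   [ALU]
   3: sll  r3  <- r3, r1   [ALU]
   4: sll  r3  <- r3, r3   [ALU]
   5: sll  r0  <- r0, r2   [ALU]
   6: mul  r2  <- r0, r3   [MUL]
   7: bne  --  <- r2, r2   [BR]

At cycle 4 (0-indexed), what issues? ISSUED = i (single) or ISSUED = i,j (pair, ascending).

  cy0 -> i0&i1 (st.MEM/xor.ALU) dual
  cy1 -> i2 (and.ALU) RAW+WAW r3
  cy2 -> i3 (sll.ALU) RAW+WAW r3
  cy3 -> i4&i5 (sll.ALU/sll.ALU) dual
  cy4 -> i6 (mul.MUL) no-port MUL/BR
  cy5 -> i7 (bne.BR) tail

ISSUED = 6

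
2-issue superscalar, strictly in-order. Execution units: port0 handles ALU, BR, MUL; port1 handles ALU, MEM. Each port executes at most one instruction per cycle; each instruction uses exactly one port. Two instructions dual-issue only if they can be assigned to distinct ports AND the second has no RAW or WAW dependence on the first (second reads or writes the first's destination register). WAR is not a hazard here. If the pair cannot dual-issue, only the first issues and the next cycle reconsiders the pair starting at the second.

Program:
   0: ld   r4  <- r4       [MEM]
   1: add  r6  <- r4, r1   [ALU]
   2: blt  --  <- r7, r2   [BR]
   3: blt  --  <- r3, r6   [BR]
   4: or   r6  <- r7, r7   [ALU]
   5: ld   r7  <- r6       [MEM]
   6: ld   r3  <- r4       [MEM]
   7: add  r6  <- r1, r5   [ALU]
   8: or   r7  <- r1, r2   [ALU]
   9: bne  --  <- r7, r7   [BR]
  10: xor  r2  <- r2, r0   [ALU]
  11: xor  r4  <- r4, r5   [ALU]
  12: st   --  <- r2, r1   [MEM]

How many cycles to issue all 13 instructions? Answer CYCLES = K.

0. ld.MEM @i0  | RAW r4
1. add.ALU/blt.BR @i1,i2  | dual
2. blt.BR/or.ALU @i3,i4  | dual
3. ld.MEM @i5  | no-port MEM/MEM
4. ld.MEM/add.ALU @i6,i7  | dual
5. or.ALU @i8  | RAW r7
6. bne.BR/xor.ALU @i9,i10  | dual
7. xor.ALU/st.MEM @i11,i12  | dual

CYCLES = 8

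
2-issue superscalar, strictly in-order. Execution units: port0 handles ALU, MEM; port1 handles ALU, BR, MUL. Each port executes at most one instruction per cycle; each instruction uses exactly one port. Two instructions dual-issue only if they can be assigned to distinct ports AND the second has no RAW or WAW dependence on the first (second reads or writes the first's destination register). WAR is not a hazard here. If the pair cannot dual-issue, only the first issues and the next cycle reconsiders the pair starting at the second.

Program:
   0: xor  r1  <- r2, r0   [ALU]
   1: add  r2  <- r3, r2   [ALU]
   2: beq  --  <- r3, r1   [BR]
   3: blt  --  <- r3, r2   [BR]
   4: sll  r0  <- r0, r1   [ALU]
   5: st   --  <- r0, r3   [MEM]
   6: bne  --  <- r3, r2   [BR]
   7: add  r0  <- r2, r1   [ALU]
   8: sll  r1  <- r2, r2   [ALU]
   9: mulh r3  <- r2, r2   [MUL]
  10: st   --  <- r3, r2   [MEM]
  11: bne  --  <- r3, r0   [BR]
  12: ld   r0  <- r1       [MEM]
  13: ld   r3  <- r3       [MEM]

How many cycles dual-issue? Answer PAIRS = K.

  cy0 -> i0&i1 (xor.ALU/add.ALU) 2-wide
  cy1 -> i2 (beq.BR) no-port BR/BR
  cy2 -> i3&i4 (blt.BR/sll.ALU) 2-wide
  cy3 -> i5&i6 (st.MEM/bne.BR) 2-wide
  cy4 -> i7&i8 (add.ALU/sll.ALU) 2-wide
  cy5 -> i9 (mulh.MUL) RAW r3
  cy6 -> i10&i11 (st.MEM/bne.BR) 2-wide
  cy7 -> i12 (ld.MEM) no-port MEM/MEM
  cy8 -> i13 (ld.MEM) tail

PAIRS = 5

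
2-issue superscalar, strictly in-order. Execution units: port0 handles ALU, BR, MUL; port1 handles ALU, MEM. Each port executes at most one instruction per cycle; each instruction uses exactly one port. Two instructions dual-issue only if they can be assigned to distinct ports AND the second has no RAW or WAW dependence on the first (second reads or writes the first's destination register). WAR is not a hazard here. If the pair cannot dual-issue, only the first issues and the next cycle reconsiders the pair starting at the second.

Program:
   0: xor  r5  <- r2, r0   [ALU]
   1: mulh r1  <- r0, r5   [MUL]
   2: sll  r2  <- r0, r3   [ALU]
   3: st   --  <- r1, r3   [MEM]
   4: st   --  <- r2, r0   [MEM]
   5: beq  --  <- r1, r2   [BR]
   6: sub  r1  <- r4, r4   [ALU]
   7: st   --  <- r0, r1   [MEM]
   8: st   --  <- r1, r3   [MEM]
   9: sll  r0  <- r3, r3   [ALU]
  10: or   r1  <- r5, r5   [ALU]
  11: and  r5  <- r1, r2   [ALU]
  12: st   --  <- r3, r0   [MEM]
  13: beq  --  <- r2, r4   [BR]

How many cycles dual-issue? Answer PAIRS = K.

  cy0 -> i0 (xor) RAW r5
  cy1 -> i1+i2 (mulh/sll) 2-wide
  cy2 -> i3 (st) no-port MEM/MEM
  cy3 -> i4+i5 (st/beq) 2-wide
  cy4 -> i6 (sub) RAW r1
  cy5 -> i7 (st) no-port MEM/MEM
  cy6 -> i8+i9 (st/sll) 2-wide
  cy7 -> i10 (or) RAW r1
  cy8 -> i11+i12 (and/st) 2-wide
  cy9 -> i13 (beq) tail

PAIRS = 4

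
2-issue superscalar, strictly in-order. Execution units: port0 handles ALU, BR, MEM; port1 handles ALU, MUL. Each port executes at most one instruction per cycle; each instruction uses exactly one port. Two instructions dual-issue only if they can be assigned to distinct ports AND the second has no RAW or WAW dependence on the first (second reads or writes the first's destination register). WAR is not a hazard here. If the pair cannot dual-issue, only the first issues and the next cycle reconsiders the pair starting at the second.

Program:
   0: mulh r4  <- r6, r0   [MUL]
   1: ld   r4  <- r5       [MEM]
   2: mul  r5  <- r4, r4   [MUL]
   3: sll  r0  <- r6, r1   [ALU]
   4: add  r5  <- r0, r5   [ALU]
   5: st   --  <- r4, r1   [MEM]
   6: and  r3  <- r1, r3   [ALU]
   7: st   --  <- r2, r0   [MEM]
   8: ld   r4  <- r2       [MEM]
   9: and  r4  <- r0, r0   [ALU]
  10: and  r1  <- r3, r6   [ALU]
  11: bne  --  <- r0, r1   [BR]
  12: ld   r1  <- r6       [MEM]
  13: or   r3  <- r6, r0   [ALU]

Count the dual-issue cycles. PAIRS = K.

c0: i0 mulh.MUL  WAW r4
c1: i1 ld.MEM  RAW r4
c2: i2&i3 mul.MUL+sll.ALU  2-wide
c3: i4&i5 add.ALU+st.MEM  2-wide
c4: i6&i7 and.ALU+st.MEM  2-wide
c5: i8 ld.MEM  WAW r4
c6: i9&i10 and.ALU+and.ALU  2-wide
c7: i11 bne.BR  no-port BR/MEM
c8: i12&i13 ld.MEM+or.ALU  2-wide

PAIRS = 5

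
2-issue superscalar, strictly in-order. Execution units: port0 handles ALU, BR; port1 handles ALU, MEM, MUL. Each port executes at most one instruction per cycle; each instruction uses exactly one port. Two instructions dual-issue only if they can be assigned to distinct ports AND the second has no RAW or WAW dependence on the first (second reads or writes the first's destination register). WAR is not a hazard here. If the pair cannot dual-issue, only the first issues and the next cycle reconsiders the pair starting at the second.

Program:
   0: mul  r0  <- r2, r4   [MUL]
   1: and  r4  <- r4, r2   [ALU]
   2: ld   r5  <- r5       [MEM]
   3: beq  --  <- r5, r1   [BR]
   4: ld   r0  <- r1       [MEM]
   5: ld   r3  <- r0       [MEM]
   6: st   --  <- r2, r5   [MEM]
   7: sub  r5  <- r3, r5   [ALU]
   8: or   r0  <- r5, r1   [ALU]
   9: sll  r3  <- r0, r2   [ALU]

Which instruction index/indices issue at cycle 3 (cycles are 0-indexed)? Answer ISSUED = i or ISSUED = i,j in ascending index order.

c0: i0&i1 mul;and  pair
c1: i2 ld  RAW r5
c2: i3&i4 beq;ld  pair
c3: i5 ld  no-port MEM/MEM
c4: i6&i7 st;sub  pair
c5: i8 or  RAW r0
c6: i9 sll  tail

ISSUED = 5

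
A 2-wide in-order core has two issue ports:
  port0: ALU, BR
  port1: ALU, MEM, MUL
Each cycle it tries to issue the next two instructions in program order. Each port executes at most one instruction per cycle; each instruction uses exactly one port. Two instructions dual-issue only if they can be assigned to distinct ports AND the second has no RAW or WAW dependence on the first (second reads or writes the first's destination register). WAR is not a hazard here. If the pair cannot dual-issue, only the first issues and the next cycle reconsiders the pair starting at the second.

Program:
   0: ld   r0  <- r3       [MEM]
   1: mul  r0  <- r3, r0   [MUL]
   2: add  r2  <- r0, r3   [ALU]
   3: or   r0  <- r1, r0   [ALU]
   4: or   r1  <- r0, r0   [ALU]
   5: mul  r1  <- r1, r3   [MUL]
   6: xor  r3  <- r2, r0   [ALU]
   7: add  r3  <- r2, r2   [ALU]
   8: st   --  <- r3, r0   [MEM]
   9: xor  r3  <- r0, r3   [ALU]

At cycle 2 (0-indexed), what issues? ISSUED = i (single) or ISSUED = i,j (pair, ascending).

ISSUED = 2,3

t=0 i0:ld ; no-port MEM/MUL
t=1 i1:mul ; RAW r0
t=2 i2&i3:add;or ; dual
t=3 i4:or ; RAW+WAW r1
t=4 i5&i6:mul;xor ; dual
t=5 i7:add ; RAW r3
t=6 i8&i9:st;xor ; dual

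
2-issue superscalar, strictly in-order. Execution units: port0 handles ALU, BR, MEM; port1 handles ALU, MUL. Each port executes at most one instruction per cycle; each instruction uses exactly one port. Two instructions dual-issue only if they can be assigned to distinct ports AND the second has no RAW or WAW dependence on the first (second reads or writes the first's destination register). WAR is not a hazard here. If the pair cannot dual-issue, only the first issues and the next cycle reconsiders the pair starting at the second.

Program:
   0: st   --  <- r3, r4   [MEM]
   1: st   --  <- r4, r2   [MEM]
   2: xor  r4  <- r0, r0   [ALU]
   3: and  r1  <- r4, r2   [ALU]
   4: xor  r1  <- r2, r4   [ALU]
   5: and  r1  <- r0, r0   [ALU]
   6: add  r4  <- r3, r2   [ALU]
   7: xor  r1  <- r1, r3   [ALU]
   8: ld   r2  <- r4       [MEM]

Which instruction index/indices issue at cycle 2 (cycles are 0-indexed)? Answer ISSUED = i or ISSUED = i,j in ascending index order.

ISSUED = 3

#0 head=0: st.MEM i0 no-port MEM/MEM
#1 head=1: st.MEM xor.ALU i1,i2 2-wide
#2 head=3: and.ALU i3 WAW r1
#3 head=4: xor.ALU i4 WAW r1
#4 head=5: and.ALU add.ALU i5,i6 2-wide
#5 head=7: xor.ALU ld.MEM i7,i8 2-wide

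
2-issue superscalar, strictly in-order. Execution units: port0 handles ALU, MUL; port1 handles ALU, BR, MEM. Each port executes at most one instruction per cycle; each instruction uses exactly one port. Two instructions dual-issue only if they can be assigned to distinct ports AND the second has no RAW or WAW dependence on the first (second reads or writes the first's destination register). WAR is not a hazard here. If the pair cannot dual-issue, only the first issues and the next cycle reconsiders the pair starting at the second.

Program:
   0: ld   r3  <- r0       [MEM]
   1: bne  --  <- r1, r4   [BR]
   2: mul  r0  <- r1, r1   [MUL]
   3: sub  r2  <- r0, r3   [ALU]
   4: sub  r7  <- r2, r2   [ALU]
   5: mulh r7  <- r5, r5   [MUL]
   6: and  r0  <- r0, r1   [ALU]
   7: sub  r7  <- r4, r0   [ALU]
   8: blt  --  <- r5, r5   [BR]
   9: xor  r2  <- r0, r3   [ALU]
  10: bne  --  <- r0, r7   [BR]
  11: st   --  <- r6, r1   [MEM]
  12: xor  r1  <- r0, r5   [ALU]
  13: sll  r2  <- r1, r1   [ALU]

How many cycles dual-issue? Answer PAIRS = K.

PAIRS = 5

#0 head=0: ld.MEM i0 no-port MEM/BR
#1 head=1: bne.BR/mul.MUL i1&i2 2-wide
#2 head=3: sub.ALU i3 RAW r2
#3 head=4: sub.ALU i4 WAW r7
#4 head=5: mulh.MUL/and.ALU i5&i6 2-wide
#5 head=7: sub.ALU/blt.BR i7&i8 2-wide
#6 head=9: xor.ALU/bne.BR i9&i10 2-wide
#7 head=11: st.MEM/xor.ALU i11&i12 2-wide
#8 head=13: sll.ALU i13 tail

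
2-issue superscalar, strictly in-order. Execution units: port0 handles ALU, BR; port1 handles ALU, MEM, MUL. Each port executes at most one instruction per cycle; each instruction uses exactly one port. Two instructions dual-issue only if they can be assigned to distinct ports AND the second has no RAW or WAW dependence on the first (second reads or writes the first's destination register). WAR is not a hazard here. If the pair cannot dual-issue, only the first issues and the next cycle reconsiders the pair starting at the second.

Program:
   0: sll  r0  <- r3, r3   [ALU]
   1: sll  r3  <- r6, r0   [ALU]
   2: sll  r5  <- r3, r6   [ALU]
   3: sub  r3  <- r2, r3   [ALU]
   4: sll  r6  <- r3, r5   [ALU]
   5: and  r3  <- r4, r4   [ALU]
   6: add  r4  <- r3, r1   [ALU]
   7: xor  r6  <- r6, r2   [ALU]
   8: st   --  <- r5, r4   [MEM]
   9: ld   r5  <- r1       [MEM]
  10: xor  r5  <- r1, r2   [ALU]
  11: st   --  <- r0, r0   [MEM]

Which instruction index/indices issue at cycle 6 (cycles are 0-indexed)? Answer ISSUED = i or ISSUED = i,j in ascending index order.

#0 head=0: sll.ALU i0 RAW r0
#1 head=1: sll.ALU i1 RAW r3
#2 head=2: sll.ALU sub.ALU i2+i3 2-wide
#3 head=4: sll.ALU and.ALU i4+i5 2-wide
#4 head=6: add.ALU xor.ALU i6+i7 2-wide
#5 head=8: st.MEM i8 no-port MEM/MEM
#6 head=9: ld.MEM i9 WAW r5
#7 head=10: xor.ALU st.MEM i10+i11 2-wide

ISSUED = 9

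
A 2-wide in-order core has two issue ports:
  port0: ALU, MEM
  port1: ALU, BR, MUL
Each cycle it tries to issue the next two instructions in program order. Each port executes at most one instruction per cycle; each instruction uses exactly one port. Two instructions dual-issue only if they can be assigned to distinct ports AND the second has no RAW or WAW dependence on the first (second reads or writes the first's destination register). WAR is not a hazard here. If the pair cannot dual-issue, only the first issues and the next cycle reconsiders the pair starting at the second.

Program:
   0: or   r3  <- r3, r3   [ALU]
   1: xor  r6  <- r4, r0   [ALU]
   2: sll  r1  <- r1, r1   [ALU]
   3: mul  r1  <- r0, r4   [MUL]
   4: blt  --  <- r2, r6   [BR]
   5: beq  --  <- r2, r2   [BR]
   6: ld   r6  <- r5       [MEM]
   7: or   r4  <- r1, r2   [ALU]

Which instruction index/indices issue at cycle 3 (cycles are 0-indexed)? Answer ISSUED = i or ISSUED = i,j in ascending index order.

  cy0 -> i0/i1 (or/xor) 2-wide
  cy1 -> i2 (sll) WAW r1
  cy2 -> i3 (mul) no-port MUL/BR
  cy3 -> i4 (blt) no-port BR/BR
  cy4 -> i5/i6 (beq/ld) 2-wide
  cy5 -> i7 (or) tail

ISSUED = 4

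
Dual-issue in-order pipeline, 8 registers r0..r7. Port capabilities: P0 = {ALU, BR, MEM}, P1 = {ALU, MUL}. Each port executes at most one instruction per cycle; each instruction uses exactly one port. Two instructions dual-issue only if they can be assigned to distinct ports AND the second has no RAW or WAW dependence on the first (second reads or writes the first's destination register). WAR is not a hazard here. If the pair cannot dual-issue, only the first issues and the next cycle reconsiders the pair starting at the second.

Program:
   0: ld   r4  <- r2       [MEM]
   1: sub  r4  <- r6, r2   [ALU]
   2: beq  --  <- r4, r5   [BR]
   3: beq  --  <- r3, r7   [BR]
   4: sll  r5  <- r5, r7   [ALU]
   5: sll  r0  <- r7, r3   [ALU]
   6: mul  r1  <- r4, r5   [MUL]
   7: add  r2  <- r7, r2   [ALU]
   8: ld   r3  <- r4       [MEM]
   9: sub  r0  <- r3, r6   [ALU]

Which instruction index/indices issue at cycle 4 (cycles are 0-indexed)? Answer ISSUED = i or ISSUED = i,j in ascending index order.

0. ld @i0  | WAW r4
1. sub @i1  | RAW r4
2. beq @i2  | no-port BR/BR
3. beq sll @i3+i4  | dual
4. sll mul @i5+i6  | dual
5. add ld @i7+i8  | dual
6. sub @i9  | tail

ISSUED = 5,6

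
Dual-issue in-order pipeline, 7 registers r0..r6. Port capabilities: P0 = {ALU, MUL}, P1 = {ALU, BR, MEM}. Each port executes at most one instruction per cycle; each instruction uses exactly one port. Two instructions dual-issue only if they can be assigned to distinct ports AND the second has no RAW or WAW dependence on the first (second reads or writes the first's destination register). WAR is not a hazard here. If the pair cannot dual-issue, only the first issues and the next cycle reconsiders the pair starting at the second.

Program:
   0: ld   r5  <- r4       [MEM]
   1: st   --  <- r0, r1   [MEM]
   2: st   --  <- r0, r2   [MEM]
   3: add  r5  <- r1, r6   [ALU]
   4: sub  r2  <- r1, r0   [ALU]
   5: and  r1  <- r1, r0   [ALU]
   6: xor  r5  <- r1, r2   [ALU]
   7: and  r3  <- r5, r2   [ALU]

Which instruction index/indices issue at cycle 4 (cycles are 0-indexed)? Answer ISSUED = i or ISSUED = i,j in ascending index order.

  cy0 -> i0 (ld) no-port MEM/MEM
  cy1 -> i1 (st) no-port MEM/MEM
  cy2 -> i2+i3 (st;add) pair
  cy3 -> i4+i5 (sub;and) pair
  cy4 -> i6 (xor) RAW r5
  cy5 -> i7 (and) tail

ISSUED = 6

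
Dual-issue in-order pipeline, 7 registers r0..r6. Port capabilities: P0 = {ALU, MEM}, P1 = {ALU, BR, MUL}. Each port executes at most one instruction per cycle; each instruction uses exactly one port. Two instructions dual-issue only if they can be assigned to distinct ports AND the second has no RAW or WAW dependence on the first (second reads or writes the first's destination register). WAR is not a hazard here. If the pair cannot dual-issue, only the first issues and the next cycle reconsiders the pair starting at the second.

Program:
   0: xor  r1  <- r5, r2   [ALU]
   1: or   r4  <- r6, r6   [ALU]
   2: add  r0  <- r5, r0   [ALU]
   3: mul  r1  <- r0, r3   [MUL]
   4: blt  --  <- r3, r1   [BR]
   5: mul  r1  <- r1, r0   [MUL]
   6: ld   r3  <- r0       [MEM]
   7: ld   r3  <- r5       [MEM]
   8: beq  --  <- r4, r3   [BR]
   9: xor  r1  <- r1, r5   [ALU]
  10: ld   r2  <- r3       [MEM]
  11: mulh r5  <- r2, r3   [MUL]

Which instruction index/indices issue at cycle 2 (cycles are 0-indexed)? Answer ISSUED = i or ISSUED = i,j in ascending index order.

#0 head=0: xor.ALU or.ALU i0/i1 pair
#1 head=2: add.ALU i2 RAW r0
#2 head=3: mul.MUL i3 no-port MUL/BR
#3 head=4: blt.BR i4 no-port BR/MUL
#4 head=5: mul.MUL ld.MEM i5/i6 pair
#5 head=7: ld.MEM i7 RAW r3
#6 head=8: beq.BR xor.ALU i8/i9 pair
#7 head=10: ld.MEM i10 RAW r2
#8 head=11: mulh.MUL i11 tail

ISSUED = 3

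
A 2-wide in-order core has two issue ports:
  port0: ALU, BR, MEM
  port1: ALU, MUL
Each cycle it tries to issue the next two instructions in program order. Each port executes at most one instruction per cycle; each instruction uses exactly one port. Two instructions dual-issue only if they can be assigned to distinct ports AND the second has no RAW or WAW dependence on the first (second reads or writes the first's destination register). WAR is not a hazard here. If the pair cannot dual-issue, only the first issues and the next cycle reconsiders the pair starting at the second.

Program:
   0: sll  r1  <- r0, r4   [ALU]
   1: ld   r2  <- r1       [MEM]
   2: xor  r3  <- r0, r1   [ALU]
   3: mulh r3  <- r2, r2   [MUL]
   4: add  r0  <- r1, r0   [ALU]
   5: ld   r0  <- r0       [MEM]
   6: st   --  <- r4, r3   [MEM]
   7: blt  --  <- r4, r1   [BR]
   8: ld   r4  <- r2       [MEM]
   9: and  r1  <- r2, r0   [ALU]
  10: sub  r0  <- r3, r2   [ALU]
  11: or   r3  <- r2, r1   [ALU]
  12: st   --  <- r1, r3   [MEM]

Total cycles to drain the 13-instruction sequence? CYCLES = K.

  cy0 -> i0 (sll.ALU) RAW r1
  cy1 -> i1+i2 (ld.MEM/xor.ALU) dual
  cy2 -> i3+i4 (mulh.MUL/add.ALU) dual
  cy3 -> i5 (ld.MEM) no-port MEM/MEM
  cy4 -> i6 (st.MEM) no-port MEM/BR
  cy5 -> i7 (blt.BR) no-port BR/MEM
  cy6 -> i8+i9 (ld.MEM/and.ALU) dual
  cy7 -> i10+i11 (sub.ALU/or.ALU) dual
  cy8 -> i12 (st.MEM) tail

CYCLES = 9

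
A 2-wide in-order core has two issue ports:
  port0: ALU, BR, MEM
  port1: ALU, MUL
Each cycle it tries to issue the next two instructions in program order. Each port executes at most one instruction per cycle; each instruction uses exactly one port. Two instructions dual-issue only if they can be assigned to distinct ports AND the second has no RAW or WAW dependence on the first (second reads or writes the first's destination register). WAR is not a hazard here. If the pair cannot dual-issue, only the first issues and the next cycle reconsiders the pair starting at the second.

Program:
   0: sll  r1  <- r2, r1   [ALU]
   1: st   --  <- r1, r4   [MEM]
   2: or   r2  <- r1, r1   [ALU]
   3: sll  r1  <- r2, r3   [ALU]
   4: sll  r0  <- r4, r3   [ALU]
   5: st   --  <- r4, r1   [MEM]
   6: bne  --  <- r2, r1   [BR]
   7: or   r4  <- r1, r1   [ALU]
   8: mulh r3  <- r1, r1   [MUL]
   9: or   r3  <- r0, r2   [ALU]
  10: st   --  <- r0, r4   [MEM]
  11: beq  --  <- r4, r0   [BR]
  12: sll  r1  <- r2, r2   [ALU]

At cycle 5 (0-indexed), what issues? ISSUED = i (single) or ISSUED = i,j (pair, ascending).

ISSUED = 8

  cy0 -> i0 (sll.ALU) RAW r1
  cy1 -> i1&i2 (st.MEM+or.ALU) 2-wide
  cy2 -> i3&i4 (sll.ALU+sll.ALU) 2-wide
  cy3 -> i5 (st.MEM) no-port MEM/BR
  cy4 -> i6&i7 (bne.BR+or.ALU) 2-wide
  cy5 -> i8 (mulh.MUL) WAW r3
  cy6 -> i9&i10 (or.ALU+st.MEM) 2-wide
  cy7 -> i11&i12 (beq.BR+sll.ALU) 2-wide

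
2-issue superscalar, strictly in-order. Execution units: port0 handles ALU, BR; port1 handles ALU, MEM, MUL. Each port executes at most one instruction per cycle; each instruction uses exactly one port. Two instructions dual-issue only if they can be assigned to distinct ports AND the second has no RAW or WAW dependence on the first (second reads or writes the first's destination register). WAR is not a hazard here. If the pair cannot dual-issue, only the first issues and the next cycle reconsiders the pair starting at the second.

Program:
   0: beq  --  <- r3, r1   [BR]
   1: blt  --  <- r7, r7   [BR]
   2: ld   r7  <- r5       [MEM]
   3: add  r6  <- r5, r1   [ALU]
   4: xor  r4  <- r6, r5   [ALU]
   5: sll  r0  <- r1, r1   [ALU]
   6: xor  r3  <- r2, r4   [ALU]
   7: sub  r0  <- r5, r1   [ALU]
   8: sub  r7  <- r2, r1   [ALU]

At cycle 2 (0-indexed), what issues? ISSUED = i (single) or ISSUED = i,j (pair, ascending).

ISSUED = 3

c0: i0 beq  no-port BR/BR
c1: i1+i2 blt+ld  dual
c2: i3 add  RAW r6
c3: i4+i5 xor+sll  dual
c4: i6+i7 xor+sub  dual
c5: i8 sub  tail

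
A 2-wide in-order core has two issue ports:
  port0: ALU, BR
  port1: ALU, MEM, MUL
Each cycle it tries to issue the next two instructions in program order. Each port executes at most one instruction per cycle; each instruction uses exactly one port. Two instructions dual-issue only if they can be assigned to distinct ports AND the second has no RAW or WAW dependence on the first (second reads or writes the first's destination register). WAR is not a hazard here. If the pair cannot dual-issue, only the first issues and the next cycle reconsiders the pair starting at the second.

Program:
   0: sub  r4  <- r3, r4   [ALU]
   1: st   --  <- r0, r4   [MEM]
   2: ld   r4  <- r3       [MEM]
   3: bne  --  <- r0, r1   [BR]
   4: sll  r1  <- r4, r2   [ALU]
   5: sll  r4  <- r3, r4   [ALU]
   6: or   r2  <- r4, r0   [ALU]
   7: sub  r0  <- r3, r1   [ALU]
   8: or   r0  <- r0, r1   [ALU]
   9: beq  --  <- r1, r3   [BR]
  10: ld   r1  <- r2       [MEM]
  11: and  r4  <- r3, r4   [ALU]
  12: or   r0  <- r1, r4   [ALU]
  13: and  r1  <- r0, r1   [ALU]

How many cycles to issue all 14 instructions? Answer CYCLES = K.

#0 head=0: sub.ALU i0 RAW r4
#1 head=1: st.MEM i1 no-port MEM/MEM
#2 head=2: ld.MEM/bne.BR i2&i3 dual
#3 head=4: sll.ALU/sll.ALU i4&i5 dual
#4 head=6: or.ALU/sub.ALU i6&i7 dual
#5 head=8: or.ALU/beq.BR i8&i9 dual
#6 head=10: ld.MEM/and.ALU i10&i11 dual
#7 head=12: or.ALU i12 RAW r0
#8 head=13: and.ALU i13 tail

CYCLES = 9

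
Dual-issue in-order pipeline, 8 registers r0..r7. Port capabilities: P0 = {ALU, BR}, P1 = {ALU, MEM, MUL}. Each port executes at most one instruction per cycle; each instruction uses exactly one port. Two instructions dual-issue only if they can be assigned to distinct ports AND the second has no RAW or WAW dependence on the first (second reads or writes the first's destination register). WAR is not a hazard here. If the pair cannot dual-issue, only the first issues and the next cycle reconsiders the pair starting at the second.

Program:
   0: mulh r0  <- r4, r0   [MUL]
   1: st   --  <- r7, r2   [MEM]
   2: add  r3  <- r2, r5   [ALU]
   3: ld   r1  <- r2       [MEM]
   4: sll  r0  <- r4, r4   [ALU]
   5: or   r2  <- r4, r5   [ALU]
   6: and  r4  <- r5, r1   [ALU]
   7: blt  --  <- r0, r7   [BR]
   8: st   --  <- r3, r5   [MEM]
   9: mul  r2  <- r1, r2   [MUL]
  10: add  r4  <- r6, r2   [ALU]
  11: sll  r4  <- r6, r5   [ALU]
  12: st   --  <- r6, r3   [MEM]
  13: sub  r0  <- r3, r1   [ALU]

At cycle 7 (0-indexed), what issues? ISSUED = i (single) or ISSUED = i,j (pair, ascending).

ISSUED = 11,12

[0] i0  mulh  -- no-port MUL/MEM
[1] i1+i2  st;add  -- pair
[2] i3+i4  ld;sll  -- pair
[3] i5+i6  or;and  -- pair
[4] i7+i8  blt;st  -- pair
[5] i9  mul  -- RAW r2
[6] i10  add  -- WAW r4
[7] i11+i12  sll;st  -- pair
[8] i13  sub  -- tail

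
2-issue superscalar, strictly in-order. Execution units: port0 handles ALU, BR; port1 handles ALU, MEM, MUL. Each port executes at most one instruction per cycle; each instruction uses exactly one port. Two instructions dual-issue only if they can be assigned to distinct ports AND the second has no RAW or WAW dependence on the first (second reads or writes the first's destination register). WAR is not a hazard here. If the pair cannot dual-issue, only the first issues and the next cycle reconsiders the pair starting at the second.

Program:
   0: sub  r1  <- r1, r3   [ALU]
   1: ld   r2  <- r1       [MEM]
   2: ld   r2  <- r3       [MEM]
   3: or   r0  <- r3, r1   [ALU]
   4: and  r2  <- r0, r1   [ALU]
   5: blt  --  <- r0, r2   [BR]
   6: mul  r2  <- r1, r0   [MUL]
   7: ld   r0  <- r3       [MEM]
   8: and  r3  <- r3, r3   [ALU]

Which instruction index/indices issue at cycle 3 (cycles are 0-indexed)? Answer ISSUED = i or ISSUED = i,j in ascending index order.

0. sub.ALU @i0  | RAW r1
1. ld.MEM @i1  | no-port MEM/MEM
2. ld.MEM;or.ALU @i2+i3  | pair
3. and.ALU @i4  | RAW r2
4. blt.BR;mul.MUL @i5+i6  | pair
5. ld.MEM;and.ALU @i7+i8  | pair

ISSUED = 4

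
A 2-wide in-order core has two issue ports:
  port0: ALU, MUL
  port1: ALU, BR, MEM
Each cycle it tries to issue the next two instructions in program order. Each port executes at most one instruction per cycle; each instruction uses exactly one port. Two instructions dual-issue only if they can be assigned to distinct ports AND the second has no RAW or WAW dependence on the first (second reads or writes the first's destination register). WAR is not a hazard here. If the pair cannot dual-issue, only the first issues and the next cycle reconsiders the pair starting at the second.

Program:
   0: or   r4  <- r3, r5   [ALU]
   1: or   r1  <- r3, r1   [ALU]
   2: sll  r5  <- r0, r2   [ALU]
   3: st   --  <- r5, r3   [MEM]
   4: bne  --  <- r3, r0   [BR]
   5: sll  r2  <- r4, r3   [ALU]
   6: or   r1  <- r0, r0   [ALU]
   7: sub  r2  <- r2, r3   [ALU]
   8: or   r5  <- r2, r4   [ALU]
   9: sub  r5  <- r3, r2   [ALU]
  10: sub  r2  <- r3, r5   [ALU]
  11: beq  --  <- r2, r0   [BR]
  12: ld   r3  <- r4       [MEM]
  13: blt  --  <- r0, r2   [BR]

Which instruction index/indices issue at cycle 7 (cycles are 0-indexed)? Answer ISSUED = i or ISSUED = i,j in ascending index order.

ISSUED = 10

0. or;or @i0+i1  | pair
1. sll @i2  | RAW r5
2. st @i3  | no-port MEM/BR
3. bne;sll @i4+i5  | pair
4. or;sub @i6+i7  | pair
5. or @i8  | WAW r5
6. sub @i9  | RAW r5
7. sub @i10  | RAW r2
8. beq @i11  | no-port BR/MEM
9. ld @i12  | no-port MEM/BR
10. blt @i13  | tail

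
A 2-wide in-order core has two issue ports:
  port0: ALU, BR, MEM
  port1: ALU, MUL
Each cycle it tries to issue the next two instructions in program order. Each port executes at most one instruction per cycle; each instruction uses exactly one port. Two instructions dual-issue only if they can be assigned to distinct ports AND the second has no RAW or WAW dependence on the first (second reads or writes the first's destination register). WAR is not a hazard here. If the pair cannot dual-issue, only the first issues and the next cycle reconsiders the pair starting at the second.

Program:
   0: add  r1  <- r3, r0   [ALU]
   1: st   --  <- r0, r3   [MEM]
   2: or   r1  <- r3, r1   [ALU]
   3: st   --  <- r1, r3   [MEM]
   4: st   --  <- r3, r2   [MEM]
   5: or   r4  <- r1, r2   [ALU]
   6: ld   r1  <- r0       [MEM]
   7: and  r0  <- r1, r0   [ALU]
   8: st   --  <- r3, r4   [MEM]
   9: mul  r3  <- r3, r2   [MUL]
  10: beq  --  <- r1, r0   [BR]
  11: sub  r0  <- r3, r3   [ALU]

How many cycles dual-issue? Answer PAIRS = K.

PAIRS = 4

0. add+st @i0&i1  | dual
1. or @i2  | RAW r1
2. st @i3  | no-port MEM/MEM
3. st+or @i4&i5  | dual
4. ld @i6  | RAW r1
5. and+st @i7&i8  | dual
6. mul+beq @i9&i10  | dual
7. sub @i11  | tail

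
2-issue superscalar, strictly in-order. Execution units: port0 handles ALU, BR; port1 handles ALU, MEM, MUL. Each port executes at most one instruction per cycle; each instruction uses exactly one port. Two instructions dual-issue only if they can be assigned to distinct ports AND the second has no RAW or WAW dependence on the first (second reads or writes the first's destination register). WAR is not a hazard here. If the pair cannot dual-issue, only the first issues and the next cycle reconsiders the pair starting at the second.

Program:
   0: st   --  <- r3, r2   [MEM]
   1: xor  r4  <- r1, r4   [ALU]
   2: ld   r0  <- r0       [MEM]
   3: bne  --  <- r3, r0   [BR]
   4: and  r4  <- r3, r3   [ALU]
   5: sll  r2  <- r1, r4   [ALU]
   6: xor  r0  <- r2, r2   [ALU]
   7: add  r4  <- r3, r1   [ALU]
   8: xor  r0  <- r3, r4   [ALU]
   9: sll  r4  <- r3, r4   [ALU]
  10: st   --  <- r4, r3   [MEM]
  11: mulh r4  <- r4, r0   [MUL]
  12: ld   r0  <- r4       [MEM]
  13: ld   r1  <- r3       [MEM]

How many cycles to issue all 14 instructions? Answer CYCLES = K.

CYCLES = 10

[0] i0,i1  st.MEM/xor.ALU  -- dual
[1] i2  ld.MEM  -- RAW r0
[2] i3,i4  bne.BR/and.ALU  -- dual
[3] i5  sll.ALU  -- RAW r2
[4] i6,i7  xor.ALU/add.ALU  -- dual
[5] i8,i9  xor.ALU/sll.ALU  -- dual
[6] i10  st.MEM  -- no-port MEM/MUL
[7] i11  mulh.MUL  -- no-port MUL/MEM
[8] i12  ld.MEM  -- no-port MEM/MEM
[9] i13  ld.MEM  -- tail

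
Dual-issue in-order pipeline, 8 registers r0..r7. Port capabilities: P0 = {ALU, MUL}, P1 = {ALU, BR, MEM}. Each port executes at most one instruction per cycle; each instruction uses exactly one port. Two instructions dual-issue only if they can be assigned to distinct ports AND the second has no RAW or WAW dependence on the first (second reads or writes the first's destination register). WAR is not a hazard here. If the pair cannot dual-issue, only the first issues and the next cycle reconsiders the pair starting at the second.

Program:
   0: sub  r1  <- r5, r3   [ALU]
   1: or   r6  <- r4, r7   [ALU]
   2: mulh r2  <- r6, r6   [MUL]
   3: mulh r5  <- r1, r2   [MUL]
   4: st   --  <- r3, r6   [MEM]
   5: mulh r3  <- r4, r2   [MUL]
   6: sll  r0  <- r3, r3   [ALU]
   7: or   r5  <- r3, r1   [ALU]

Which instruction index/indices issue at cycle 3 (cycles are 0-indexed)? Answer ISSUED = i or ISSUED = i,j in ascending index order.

ISSUED = 5

0. sub.ALU/or.ALU @i0,i1  | 2-wide
1. mulh.MUL @i2  | no-port MUL/MUL
2. mulh.MUL/st.MEM @i3,i4  | 2-wide
3. mulh.MUL @i5  | RAW r3
4. sll.ALU/or.ALU @i6,i7  | 2-wide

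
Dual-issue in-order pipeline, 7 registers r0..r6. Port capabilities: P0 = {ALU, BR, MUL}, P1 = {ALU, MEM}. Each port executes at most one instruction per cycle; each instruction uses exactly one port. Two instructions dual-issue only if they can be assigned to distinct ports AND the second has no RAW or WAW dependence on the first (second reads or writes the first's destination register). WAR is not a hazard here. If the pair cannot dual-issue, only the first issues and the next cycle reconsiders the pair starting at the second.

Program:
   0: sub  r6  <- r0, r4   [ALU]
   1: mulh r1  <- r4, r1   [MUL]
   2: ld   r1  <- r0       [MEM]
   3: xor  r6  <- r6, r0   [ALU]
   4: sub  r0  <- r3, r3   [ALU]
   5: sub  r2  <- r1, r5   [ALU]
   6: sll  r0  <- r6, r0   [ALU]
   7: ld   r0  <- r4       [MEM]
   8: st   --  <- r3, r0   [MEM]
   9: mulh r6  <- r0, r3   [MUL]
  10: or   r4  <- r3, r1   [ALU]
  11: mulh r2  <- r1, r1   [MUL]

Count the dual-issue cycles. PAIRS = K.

PAIRS = 5

c0: i0&i1 sub/mulh  2-wide
c1: i2&i3 ld/xor  2-wide
c2: i4&i5 sub/sub  2-wide
c3: i6 sll  WAW r0
c4: i7 ld  no-port MEM/MEM
c5: i8&i9 st/mulh  2-wide
c6: i10&i11 or/mulh  2-wide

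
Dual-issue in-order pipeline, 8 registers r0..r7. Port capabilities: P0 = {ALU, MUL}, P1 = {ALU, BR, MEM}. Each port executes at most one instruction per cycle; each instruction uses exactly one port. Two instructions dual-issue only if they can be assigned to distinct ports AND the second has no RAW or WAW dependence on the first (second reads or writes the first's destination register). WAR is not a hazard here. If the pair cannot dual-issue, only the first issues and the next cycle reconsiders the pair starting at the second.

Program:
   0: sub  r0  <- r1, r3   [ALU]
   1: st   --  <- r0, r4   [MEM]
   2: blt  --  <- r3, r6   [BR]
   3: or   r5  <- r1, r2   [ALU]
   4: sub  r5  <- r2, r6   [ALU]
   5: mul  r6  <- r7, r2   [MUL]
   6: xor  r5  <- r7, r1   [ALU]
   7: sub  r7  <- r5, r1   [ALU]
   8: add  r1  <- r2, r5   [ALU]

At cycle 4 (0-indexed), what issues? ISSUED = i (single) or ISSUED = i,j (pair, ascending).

ISSUED = 6

  cy0 -> i0 (sub) RAW r0
  cy1 -> i1 (st) no-port MEM/BR
  cy2 -> i2+i3 (blt+or) dual
  cy3 -> i4+i5 (sub+mul) dual
  cy4 -> i6 (xor) RAW r5
  cy5 -> i7+i8 (sub+add) dual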